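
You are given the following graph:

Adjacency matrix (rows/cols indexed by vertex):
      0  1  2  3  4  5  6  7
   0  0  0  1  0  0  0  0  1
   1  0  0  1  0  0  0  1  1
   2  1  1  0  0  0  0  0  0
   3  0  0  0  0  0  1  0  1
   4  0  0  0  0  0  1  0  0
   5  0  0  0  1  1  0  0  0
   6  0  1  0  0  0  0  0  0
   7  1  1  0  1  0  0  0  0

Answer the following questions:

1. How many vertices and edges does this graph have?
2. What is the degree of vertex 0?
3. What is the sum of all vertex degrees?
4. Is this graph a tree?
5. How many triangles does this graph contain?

Count: 8 vertices, 8 edges.
Vertex 0 has neighbors [2, 7], degree = 2.
Handshaking lemma: 2 * 8 = 16.
A tree on 8 vertices has 7 edges. This graph has 8 edges (1 extra). Not a tree.
Number of triangles = 0.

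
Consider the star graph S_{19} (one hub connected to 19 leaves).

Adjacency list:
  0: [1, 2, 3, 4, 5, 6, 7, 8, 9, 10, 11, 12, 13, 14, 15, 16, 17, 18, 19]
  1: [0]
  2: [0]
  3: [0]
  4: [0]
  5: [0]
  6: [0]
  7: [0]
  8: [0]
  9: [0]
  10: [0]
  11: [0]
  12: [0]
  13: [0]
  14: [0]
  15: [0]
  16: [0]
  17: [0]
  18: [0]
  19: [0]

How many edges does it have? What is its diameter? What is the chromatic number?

Star graph S_{19}: the hub connects to all 19 leaves.
Edges = 19.
Diameter = 2 (any leaf to hub is 1, leaf to leaf through hub is 2).
Star graphs are bipartite (hub vs leaves), so chromatic number = 2.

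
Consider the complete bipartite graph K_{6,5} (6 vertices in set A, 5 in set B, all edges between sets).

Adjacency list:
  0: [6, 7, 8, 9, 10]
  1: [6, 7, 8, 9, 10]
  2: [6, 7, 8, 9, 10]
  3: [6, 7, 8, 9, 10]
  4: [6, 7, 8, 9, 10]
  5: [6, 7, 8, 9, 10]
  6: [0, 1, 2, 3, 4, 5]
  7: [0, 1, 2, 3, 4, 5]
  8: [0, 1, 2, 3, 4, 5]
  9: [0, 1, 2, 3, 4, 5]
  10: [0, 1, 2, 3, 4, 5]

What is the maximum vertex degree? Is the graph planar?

Set-A vertices have degree 5; set-B vertices have degree 6. Maximum degree = max(6,5) = 6.
K_{6,5} contains K_{3,3} as a subgraph (since both sides have >= 3 vertices); by Kuratowski's theorem it is not planar.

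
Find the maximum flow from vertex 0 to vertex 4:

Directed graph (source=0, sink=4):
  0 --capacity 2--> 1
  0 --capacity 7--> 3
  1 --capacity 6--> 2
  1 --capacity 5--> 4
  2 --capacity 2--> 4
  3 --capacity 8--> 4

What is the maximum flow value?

Computing max flow:
  Flow on (0->1): 2/2
  Flow on (0->3): 7/7
  Flow on (1->4): 2/5
  Flow on (3->4): 7/8
Maximum flow = 9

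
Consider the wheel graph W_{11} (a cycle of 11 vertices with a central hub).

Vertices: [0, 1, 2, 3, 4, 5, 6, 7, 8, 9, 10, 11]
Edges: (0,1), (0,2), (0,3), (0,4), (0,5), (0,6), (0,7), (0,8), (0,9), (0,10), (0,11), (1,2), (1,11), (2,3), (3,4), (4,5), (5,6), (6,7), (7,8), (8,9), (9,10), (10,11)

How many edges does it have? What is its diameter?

Wheel graph W_{11}: 11 cycle edges + 11 spoke edges = 22 edges.
The hub is distance 1 from all cycle vertices. Max distance between cycle vertices through hub is 2.
Diameter = 2.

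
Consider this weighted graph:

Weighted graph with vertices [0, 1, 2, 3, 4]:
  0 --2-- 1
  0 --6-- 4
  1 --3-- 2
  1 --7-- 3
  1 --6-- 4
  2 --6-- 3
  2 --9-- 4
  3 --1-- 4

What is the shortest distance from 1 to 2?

Using Dijkstra's algorithm from vertex 1:
Shortest path: 1 -> 2
Total weight: 3 = 3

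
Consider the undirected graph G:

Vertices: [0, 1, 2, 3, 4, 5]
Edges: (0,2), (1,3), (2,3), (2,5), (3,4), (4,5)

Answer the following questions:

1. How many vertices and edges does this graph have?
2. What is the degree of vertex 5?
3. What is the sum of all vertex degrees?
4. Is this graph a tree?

Count: 6 vertices, 6 edges.
Vertex 5 has neighbors [2, 4], degree = 2.
Handshaking lemma: 2 * 6 = 12.
A tree on 6 vertices has 5 edges. This graph has 6 edges (1 extra). Not a tree.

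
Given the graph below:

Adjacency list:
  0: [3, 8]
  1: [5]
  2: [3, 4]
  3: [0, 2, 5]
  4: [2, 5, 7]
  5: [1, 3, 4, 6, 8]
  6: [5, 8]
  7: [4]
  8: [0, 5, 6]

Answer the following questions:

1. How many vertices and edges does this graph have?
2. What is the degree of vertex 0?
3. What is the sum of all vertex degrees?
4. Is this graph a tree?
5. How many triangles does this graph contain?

Count: 9 vertices, 11 edges.
Vertex 0 has neighbors [3, 8], degree = 2.
Handshaking lemma: 2 * 11 = 22.
A tree on 9 vertices has 8 edges. This graph has 11 edges (3 extra). Not a tree.
Number of triangles = 1.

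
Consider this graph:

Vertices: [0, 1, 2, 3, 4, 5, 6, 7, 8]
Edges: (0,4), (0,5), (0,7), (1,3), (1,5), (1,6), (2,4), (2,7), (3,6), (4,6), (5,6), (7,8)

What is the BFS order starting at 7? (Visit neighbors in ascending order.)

BFS from vertex 7 (neighbors processed in ascending order):
Visit order: 7, 0, 2, 8, 4, 5, 6, 1, 3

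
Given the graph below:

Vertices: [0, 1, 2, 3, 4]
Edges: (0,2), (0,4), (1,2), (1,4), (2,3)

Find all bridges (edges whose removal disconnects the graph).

A bridge is an edge whose removal increases the number of connected components.
Bridges found: (2,3)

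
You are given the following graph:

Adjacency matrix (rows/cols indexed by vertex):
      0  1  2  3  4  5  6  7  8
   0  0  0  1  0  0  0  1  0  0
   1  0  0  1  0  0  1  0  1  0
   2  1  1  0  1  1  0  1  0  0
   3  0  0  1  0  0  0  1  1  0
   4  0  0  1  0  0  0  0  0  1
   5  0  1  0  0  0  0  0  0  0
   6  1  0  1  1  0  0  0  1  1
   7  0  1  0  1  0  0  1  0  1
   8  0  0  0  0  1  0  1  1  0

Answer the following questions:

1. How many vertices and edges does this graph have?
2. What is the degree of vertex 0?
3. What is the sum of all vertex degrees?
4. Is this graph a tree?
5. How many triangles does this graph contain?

Count: 9 vertices, 14 edges.
Vertex 0 has neighbors [2, 6], degree = 2.
Handshaking lemma: 2 * 14 = 28.
A tree on 9 vertices has 8 edges. This graph has 14 edges (6 extra). Not a tree.
Number of triangles = 4.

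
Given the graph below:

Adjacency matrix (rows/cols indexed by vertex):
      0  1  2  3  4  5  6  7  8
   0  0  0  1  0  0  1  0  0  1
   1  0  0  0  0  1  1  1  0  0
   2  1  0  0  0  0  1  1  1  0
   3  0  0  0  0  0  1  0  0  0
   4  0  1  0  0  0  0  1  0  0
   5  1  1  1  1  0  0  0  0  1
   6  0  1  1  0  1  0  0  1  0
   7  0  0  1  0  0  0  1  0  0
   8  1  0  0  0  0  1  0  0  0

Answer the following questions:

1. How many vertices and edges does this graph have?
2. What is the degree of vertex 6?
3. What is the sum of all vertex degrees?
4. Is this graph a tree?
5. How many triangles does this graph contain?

Count: 9 vertices, 13 edges.
Vertex 6 has neighbors [1, 2, 4, 7], degree = 4.
Handshaking lemma: 2 * 13 = 26.
A tree on 9 vertices has 8 edges. This graph has 13 edges (5 extra). Not a tree.
Number of triangles = 4.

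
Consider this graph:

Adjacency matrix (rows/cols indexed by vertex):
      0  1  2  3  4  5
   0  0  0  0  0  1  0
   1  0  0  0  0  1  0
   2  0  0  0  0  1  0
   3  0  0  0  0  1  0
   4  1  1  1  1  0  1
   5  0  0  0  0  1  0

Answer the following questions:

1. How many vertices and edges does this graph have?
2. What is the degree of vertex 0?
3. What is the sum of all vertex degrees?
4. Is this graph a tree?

Count: 6 vertices, 5 edges.
Vertex 0 has neighbors [4], degree = 1.
Handshaking lemma: 2 * 5 = 10.
A graph is a tree iff it is connected and has exactly n-1 edges. This graph is connected (all 6 vertices in one component) and has 6-1 = 5 edges. It is a tree.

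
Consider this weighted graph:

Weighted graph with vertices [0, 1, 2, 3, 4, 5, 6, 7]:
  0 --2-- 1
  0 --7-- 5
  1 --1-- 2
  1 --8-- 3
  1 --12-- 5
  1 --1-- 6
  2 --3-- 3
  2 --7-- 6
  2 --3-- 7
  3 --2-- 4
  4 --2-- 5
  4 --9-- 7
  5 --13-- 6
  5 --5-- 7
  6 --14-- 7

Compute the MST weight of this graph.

Applying Kruskal's algorithm (sort edges by weight, add if no cycle):
  Add (1,2) w=1
  Add (1,6) w=1
  Add (0,1) w=2
  Add (3,4) w=2
  Add (4,5) w=2
  Add (2,7) w=3
  Add (2,3) w=3
  Skip (5,7) w=5 (creates cycle)
  Skip (0,5) w=7 (creates cycle)
  Skip (2,6) w=7 (creates cycle)
  Skip (1,3) w=8 (creates cycle)
  Skip (4,7) w=9 (creates cycle)
  Skip (1,5) w=12 (creates cycle)
  Skip (5,6) w=13 (creates cycle)
  Skip (6,7) w=14 (creates cycle)
MST weight = 14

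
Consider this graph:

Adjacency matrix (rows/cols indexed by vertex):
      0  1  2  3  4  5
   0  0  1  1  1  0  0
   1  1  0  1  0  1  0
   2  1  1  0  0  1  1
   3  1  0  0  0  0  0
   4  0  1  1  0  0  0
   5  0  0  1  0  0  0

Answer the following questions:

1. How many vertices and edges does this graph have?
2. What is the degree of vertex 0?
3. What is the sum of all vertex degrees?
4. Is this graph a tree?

Count: 6 vertices, 7 edges.
Vertex 0 has neighbors [1, 2, 3], degree = 3.
Handshaking lemma: 2 * 7 = 14.
A tree on 6 vertices has 5 edges. This graph has 7 edges (2 extra). Not a tree.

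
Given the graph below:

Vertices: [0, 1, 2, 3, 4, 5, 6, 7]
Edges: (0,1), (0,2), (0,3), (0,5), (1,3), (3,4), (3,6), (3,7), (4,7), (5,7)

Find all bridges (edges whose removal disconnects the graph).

A bridge is an edge whose removal increases the number of connected components.
Bridges found: (0,2), (3,6)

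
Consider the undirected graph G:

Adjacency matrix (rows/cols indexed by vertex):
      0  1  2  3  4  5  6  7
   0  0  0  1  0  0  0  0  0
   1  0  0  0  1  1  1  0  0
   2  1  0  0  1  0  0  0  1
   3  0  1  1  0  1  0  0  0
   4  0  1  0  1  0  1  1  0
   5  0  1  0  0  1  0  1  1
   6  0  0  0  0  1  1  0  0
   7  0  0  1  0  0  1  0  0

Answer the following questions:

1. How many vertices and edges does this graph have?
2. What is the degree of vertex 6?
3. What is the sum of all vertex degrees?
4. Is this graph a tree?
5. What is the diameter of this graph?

Count: 8 vertices, 11 edges.
Vertex 6 has neighbors [4, 5], degree = 2.
Handshaking lemma: 2 * 11 = 22.
A tree on 8 vertices has 7 edges. This graph has 11 edges (4 extra). Not a tree.
Diameter (longest shortest path) = 4.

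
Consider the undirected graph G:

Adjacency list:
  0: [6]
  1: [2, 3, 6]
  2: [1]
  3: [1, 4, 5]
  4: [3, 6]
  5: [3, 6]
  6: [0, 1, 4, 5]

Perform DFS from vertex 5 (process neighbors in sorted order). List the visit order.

DFS from vertex 5 (neighbors processed in ascending order):
Visit order: 5, 3, 1, 2, 6, 0, 4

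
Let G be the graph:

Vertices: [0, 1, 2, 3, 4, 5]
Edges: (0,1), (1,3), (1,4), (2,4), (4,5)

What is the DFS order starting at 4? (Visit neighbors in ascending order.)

DFS from vertex 4 (neighbors processed in ascending order):
Visit order: 4, 1, 0, 3, 2, 5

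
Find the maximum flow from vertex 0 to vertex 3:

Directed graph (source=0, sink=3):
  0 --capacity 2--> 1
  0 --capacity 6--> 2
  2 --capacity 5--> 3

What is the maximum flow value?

Computing max flow:
  Flow on (0->2): 5/6
  Flow on (2->3): 5/5
Maximum flow = 5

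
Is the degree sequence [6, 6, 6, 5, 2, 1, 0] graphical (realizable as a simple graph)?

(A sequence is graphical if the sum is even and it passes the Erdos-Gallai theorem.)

Sum of degrees = 26. Sum is even but fails Erdos-Gallai. The sequence is NOT graphical.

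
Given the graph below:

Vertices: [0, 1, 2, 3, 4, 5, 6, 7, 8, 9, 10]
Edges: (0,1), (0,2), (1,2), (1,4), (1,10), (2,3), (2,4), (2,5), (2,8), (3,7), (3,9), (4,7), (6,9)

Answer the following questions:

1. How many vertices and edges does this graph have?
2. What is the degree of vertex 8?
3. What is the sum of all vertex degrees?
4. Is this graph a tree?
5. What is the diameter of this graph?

Count: 11 vertices, 13 edges.
Vertex 8 has neighbors [2], degree = 1.
Handshaking lemma: 2 * 13 = 26.
A tree on 11 vertices has 10 edges. This graph has 13 edges (3 extra). Not a tree.
Diameter (longest shortest path) = 5.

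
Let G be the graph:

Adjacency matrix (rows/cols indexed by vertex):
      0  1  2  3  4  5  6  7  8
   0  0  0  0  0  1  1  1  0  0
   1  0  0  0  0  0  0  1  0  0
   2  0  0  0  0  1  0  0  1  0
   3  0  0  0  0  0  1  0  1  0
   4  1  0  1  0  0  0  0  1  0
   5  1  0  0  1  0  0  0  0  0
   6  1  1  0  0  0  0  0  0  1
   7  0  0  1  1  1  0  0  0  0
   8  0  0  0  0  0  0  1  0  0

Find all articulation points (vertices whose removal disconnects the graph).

An articulation point is a vertex whose removal disconnects the graph.
Articulation points: [0, 6]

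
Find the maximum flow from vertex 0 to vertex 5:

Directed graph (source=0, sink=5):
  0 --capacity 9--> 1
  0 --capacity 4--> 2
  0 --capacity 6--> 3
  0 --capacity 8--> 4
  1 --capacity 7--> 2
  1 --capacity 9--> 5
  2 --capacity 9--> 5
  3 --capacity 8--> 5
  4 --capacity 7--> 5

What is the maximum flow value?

Computing max flow:
  Flow on (0->1): 9/9
  Flow on (0->2): 4/4
  Flow on (0->3): 6/6
  Flow on (0->4): 7/8
  Flow on (1->5): 9/9
  Flow on (2->5): 4/9
  Flow on (3->5): 6/8
  Flow on (4->5): 7/7
Maximum flow = 26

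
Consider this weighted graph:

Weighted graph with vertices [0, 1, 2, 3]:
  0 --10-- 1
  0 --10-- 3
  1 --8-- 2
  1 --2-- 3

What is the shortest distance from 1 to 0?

Using Dijkstra's algorithm from vertex 1:
Shortest path: 1 -> 0
Total weight: 10 = 10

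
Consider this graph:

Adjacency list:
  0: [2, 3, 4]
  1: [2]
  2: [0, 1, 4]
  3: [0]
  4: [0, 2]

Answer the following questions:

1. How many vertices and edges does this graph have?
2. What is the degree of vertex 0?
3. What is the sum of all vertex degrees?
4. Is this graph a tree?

Count: 5 vertices, 5 edges.
Vertex 0 has neighbors [2, 3, 4], degree = 3.
Handshaking lemma: 2 * 5 = 10.
A tree on 5 vertices has 4 edges. This graph has 5 edges (1 extra). Not a tree.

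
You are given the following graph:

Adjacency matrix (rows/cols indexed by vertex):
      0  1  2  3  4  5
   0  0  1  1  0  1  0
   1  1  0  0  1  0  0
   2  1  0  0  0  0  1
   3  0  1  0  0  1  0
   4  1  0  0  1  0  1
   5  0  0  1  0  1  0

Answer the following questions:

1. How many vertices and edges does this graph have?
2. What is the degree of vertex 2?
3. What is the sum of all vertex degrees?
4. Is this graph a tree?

Count: 6 vertices, 7 edges.
Vertex 2 has neighbors [0, 5], degree = 2.
Handshaking lemma: 2 * 7 = 14.
A tree on 6 vertices has 5 edges. This graph has 7 edges (2 extra). Not a tree.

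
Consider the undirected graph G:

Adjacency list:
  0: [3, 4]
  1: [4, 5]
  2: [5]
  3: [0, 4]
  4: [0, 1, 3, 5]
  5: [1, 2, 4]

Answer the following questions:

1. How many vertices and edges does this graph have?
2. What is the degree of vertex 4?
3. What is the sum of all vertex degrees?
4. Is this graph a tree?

Count: 6 vertices, 7 edges.
Vertex 4 has neighbors [0, 1, 3, 5], degree = 4.
Handshaking lemma: 2 * 7 = 14.
A tree on 6 vertices has 5 edges. This graph has 7 edges (2 extra). Not a tree.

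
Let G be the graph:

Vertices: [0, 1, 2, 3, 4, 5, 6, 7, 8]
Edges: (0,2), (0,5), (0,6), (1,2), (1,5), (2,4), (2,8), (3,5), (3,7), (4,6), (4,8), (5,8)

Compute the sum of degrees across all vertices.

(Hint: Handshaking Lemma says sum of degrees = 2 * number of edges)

Count edges: 12 edges.
By Handshaking Lemma: sum of degrees = 2 * 12 = 24.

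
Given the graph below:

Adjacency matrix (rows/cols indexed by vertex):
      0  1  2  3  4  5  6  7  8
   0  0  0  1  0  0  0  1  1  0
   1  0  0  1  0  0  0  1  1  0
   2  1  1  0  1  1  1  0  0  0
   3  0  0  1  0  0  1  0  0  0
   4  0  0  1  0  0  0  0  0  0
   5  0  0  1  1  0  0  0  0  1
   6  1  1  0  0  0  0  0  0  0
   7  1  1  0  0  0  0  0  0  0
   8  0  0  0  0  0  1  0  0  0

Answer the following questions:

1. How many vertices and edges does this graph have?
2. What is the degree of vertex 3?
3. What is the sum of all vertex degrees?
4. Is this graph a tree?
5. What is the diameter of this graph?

Count: 9 vertices, 11 edges.
Vertex 3 has neighbors [2, 5], degree = 2.
Handshaking lemma: 2 * 11 = 22.
A tree on 9 vertices has 8 edges. This graph has 11 edges (3 extra). Not a tree.
Diameter (longest shortest path) = 4.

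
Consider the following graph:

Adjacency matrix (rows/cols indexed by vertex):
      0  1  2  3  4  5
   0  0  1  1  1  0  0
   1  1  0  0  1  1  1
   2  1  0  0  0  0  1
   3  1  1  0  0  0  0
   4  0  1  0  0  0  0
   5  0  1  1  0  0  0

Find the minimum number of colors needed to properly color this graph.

The graph has a maximum clique of size 3 (lower bound on chromatic number).
A valid 3-coloring: {0: 1, 1: 0, 2: 0, 3: 2, 4: 1, 5: 1}.
Chromatic number = 3.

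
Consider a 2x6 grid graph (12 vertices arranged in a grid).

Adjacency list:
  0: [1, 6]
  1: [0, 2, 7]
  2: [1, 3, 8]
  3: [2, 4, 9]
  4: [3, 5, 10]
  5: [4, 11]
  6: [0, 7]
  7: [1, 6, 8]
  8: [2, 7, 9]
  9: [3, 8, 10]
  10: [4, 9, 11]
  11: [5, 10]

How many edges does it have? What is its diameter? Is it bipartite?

A 2x6 grid has 6 vertical edges and 10 horizontal edges.
Total edges = 6 + 10 = 16.
Diameter = (2-1) + (6-1) = 6 (corner to opposite corner).
Grid graphs are bipartite (checkerboard coloring).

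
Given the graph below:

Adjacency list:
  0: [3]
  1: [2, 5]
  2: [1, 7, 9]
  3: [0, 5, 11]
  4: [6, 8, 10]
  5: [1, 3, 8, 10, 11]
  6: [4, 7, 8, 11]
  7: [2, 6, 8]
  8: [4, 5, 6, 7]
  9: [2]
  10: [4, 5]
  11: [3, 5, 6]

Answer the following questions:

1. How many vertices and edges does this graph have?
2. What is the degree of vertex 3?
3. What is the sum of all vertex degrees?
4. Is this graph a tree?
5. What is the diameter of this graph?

Count: 12 vertices, 17 edges.
Vertex 3 has neighbors [0, 5, 11], degree = 3.
Handshaking lemma: 2 * 17 = 34.
A tree on 12 vertices has 11 edges. This graph has 17 edges (6 extra). Not a tree.
Diameter (longest shortest path) = 5.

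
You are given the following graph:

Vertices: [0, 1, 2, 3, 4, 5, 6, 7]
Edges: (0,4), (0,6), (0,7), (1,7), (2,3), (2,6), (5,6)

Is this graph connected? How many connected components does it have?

Checking connectivity: the graph has 1 connected component(s).
All vertices are reachable from each other. The graph IS connected.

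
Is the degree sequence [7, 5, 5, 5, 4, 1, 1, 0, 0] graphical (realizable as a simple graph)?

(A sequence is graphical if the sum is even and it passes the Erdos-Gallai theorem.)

Sum of degrees = 28. Sum is even but fails Erdos-Gallai. The sequence is NOT graphical.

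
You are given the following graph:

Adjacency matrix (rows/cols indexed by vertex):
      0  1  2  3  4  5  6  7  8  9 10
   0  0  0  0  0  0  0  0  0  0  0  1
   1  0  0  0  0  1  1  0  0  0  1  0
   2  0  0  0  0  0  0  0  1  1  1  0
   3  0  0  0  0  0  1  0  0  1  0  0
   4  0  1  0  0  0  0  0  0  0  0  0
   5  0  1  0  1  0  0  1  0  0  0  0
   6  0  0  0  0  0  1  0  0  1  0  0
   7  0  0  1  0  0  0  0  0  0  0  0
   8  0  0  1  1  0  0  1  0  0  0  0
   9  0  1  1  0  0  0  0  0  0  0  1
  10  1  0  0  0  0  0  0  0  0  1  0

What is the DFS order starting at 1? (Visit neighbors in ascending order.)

DFS from vertex 1 (neighbors processed in ascending order):
Visit order: 1, 4, 5, 3, 8, 2, 7, 9, 10, 0, 6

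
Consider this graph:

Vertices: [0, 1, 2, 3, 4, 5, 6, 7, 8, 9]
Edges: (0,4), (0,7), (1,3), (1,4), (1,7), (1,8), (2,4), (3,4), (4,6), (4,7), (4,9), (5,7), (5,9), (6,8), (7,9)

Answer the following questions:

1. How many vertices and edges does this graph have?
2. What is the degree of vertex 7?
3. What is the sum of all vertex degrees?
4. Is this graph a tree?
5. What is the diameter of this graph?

Count: 10 vertices, 15 edges.
Vertex 7 has neighbors [0, 1, 4, 5, 9], degree = 5.
Handshaking lemma: 2 * 15 = 30.
A tree on 10 vertices has 9 edges. This graph has 15 edges (6 extra). Not a tree.
Diameter (longest shortest path) = 3.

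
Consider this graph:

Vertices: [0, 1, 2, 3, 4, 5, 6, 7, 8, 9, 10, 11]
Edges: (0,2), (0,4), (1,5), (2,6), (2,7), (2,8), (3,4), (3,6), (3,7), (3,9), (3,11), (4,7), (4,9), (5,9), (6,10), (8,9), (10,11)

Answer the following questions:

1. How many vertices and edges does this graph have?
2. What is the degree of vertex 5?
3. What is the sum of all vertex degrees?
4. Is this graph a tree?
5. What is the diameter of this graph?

Count: 12 vertices, 17 edges.
Vertex 5 has neighbors [1, 9], degree = 2.
Handshaking lemma: 2 * 17 = 34.
A tree on 12 vertices has 11 edges. This graph has 17 edges (6 extra). Not a tree.
Diameter (longest shortest path) = 5.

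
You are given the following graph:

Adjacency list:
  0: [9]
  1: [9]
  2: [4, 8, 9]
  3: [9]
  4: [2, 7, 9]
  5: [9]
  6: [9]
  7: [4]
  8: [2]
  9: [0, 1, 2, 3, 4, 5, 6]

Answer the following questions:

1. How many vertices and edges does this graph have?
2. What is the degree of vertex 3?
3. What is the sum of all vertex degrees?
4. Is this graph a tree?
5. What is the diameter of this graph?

Count: 10 vertices, 10 edges.
Vertex 3 has neighbors [9], degree = 1.
Handshaking lemma: 2 * 10 = 20.
A tree on 10 vertices has 9 edges. This graph has 10 edges (1 extra). Not a tree.
Diameter (longest shortest path) = 3.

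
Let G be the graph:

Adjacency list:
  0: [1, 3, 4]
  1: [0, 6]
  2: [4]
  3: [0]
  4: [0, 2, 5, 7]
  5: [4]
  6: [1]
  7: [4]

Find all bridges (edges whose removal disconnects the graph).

A bridge is an edge whose removal increases the number of connected components.
Bridges found: (0,1), (0,3), (0,4), (1,6), (2,4), (4,5), (4,7)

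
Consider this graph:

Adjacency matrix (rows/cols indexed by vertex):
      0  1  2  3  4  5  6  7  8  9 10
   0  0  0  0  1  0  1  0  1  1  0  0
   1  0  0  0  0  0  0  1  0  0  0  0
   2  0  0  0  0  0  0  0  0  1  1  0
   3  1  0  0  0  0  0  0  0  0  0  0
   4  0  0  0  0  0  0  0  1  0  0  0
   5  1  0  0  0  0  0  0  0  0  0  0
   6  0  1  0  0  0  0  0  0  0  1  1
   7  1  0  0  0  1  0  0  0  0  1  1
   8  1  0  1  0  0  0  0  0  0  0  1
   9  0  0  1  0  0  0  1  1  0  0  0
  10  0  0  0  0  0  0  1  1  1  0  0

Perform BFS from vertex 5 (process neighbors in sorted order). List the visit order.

BFS from vertex 5 (neighbors processed in ascending order):
Visit order: 5, 0, 3, 7, 8, 4, 9, 10, 2, 6, 1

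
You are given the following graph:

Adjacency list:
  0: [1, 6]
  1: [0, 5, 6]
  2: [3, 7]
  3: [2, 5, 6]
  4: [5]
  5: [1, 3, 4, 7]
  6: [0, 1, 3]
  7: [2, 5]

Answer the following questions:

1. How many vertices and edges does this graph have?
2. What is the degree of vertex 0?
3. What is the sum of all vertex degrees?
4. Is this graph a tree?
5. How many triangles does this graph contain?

Count: 8 vertices, 10 edges.
Vertex 0 has neighbors [1, 6], degree = 2.
Handshaking lemma: 2 * 10 = 20.
A tree on 8 vertices has 7 edges. This graph has 10 edges (3 extra). Not a tree.
Number of triangles = 1.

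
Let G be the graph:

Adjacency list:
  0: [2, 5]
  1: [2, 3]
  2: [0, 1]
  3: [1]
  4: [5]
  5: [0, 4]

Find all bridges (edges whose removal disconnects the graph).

A bridge is an edge whose removal increases the number of connected components.
Bridges found: (0,2), (0,5), (1,2), (1,3), (4,5)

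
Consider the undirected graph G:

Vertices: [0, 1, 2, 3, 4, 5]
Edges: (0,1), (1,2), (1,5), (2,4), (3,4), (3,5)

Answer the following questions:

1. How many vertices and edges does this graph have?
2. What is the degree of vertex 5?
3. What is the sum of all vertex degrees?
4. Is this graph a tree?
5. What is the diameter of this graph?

Count: 6 vertices, 6 edges.
Vertex 5 has neighbors [1, 3], degree = 2.
Handshaking lemma: 2 * 6 = 12.
A tree on 6 vertices has 5 edges. This graph has 6 edges (1 extra). Not a tree.
Diameter (longest shortest path) = 3.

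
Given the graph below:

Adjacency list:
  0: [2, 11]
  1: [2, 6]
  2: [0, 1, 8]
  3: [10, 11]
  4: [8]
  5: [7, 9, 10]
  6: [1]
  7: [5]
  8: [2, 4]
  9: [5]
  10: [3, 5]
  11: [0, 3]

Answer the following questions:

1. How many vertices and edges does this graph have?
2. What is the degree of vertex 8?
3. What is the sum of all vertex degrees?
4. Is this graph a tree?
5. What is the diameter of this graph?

Count: 12 vertices, 11 edges.
Vertex 8 has neighbors [2, 4], degree = 2.
Handshaking lemma: 2 * 11 = 22.
A graph is a tree iff it is connected and has exactly n-1 edges. This graph is connected (all 12 vertices in one component) and has 12-1 = 11 edges. It is a tree.
Diameter (longest shortest path) = 8.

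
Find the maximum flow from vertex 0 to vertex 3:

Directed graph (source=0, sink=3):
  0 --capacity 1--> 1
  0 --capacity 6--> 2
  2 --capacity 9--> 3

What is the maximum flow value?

Computing max flow:
  Flow on (0->2): 6/6
  Flow on (2->3): 6/9
Maximum flow = 6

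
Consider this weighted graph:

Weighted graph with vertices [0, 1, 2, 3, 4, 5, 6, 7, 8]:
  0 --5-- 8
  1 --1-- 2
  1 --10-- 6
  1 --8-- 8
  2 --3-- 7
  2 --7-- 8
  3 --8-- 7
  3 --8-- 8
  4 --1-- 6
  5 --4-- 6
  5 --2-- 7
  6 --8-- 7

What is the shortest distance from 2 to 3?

Using Dijkstra's algorithm from vertex 2:
Shortest path: 2 -> 7 -> 3
Total weight: 3 + 8 = 11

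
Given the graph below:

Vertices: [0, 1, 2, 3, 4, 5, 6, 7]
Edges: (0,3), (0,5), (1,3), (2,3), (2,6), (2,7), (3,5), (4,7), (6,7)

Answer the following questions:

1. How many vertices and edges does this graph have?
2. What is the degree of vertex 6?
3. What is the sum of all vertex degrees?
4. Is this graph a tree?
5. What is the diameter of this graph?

Count: 8 vertices, 9 edges.
Vertex 6 has neighbors [2, 7], degree = 2.
Handshaking lemma: 2 * 9 = 18.
A tree on 8 vertices has 7 edges. This graph has 9 edges (2 extra). Not a tree.
Diameter (longest shortest path) = 4.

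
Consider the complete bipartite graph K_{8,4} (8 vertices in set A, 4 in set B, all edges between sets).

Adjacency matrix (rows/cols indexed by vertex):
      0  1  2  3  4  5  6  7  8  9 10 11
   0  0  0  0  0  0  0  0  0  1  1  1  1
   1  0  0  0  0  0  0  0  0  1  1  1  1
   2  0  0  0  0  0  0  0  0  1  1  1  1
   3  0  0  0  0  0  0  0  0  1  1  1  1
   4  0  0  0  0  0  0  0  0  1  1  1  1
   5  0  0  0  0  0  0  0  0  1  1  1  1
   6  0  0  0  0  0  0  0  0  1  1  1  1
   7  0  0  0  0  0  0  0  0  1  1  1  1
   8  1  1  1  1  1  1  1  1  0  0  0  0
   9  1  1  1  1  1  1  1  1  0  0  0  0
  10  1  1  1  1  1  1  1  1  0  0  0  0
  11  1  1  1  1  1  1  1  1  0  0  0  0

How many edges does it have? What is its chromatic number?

K_{8,4} has 8 * 4 = 32 edges.
Bipartite graphs have chromatic number 2 (color each partition differently).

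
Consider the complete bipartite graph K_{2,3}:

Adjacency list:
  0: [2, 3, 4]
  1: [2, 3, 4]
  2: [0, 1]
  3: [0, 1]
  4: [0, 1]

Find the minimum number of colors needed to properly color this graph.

K_{2,3} is bipartite: vertices split into two independent sets of size 2 and 3.
Color one set 0, the other 1. No adjacent vertices share a color.
Chromatic number = 2.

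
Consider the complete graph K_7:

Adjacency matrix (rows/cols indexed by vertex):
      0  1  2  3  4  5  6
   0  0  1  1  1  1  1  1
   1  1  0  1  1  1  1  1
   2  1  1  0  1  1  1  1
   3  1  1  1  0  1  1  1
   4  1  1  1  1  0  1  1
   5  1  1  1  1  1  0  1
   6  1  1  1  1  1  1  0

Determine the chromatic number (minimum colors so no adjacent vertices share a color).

In K_7, every vertex is adjacent to every other vertex.
Each vertex needs a unique color.
Chromatic number = 7.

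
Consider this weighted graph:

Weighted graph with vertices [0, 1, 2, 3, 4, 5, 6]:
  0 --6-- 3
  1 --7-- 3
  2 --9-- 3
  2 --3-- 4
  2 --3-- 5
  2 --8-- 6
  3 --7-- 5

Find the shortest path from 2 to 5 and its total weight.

Using Dijkstra's algorithm from vertex 2:
Shortest path: 2 -> 5
Total weight: 3 = 3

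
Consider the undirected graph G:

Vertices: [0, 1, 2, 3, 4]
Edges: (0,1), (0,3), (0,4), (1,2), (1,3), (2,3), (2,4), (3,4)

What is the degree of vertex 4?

Vertex 4 has neighbors [0, 2, 3], so deg(4) = 3.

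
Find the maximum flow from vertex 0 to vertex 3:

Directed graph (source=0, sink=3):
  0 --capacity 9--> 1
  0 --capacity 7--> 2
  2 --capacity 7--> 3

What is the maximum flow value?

Computing max flow:
  Flow on (0->2): 7/7
  Flow on (2->3): 7/7
Maximum flow = 7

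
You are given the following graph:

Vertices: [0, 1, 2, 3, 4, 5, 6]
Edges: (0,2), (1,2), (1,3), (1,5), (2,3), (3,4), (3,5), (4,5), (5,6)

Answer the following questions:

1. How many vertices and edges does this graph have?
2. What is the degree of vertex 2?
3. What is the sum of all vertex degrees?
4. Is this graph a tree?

Count: 7 vertices, 9 edges.
Vertex 2 has neighbors [0, 1, 3], degree = 3.
Handshaking lemma: 2 * 9 = 18.
A tree on 7 vertices has 6 edges. This graph has 9 edges (3 extra). Not a tree.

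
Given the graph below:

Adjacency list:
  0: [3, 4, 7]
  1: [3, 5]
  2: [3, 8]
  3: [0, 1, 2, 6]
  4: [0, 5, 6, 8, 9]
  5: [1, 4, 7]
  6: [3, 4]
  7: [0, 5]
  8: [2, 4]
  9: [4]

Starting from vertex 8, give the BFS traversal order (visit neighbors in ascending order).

BFS from vertex 8 (neighbors processed in ascending order):
Visit order: 8, 2, 4, 3, 0, 5, 6, 9, 1, 7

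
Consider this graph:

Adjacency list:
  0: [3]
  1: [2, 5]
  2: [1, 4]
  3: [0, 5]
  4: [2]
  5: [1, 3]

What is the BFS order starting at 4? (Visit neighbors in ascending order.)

BFS from vertex 4 (neighbors processed in ascending order):
Visit order: 4, 2, 1, 5, 3, 0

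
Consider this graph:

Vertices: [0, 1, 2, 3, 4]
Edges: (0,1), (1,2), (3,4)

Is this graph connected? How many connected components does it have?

Checking connectivity: the graph has 2 connected component(s).
Components: [[0, 1, 2], [3, 4]]. The graph is NOT connected.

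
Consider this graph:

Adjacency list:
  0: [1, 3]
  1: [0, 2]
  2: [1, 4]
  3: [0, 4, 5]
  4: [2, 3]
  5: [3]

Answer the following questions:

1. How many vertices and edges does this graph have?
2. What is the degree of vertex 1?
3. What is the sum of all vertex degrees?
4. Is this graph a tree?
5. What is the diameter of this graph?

Count: 6 vertices, 6 edges.
Vertex 1 has neighbors [0, 2], degree = 2.
Handshaking lemma: 2 * 6 = 12.
A tree on 6 vertices has 5 edges. This graph has 6 edges (1 extra). Not a tree.
Diameter (longest shortest path) = 3.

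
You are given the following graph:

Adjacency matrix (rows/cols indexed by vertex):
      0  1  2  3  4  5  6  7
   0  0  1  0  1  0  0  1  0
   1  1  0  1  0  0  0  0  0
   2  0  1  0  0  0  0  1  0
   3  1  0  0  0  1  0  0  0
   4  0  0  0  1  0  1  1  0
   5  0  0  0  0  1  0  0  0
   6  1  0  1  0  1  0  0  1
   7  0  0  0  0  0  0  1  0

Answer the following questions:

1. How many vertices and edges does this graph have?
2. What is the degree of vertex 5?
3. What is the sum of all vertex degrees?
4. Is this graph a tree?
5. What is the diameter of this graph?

Count: 8 vertices, 9 edges.
Vertex 5 has neighbors [4], degree = 1.
Handshaking lemma: 2 * 9 = 18.
A tree on 8 vertices has 7 edges. This graph has 9 edges (2 extra). Not a tree.
Diameter (longest shortest path) = 4.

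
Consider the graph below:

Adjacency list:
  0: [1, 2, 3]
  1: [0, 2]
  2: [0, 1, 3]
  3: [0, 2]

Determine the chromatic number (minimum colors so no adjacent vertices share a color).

The graph has a maximum clique of size 3 (lower bound on chromatic number).
A valid 3-coloring: {0: 0, 1: 2, 2: 1, 3: 2}.
Chromatic number = 3.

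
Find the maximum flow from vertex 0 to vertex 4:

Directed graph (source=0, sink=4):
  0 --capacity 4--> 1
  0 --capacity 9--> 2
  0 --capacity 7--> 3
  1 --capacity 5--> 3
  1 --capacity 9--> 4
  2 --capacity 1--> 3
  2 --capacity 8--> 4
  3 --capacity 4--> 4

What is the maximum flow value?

Computing max flow:
  Flow on (0->1): 4/4
  Flow on (0->2): 8/9
  Flow on (0->3): 4/7
  Flow on (1->4): 4/9
  Flow on (2->4): 8/8
  Flow on (3->4): 4/4
Maximum flow = 16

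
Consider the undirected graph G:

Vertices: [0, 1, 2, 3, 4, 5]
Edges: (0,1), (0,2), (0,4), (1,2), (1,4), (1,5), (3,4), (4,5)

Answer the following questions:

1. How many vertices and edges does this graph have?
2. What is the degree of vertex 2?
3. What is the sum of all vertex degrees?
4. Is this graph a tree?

Count: 6 vertices, 8 edges.
Vertex 2 has neighbors [0, 1], degree = 2.
Handshaking lemma: 2 * 8 = 16.
A tree on 6 vertices has 5 edges. This graph has 8 edges (3 extra). Not a tree.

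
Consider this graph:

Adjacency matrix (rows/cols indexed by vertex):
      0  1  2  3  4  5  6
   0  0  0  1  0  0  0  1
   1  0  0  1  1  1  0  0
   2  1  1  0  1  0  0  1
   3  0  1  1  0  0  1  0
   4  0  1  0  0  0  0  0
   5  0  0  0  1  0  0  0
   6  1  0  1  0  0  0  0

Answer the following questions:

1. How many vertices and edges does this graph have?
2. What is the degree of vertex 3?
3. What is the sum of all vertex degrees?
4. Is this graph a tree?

Count: 7 vertices, 8 edges.
Vertex 3 has neighbors [1, 2, 5], degree = 3.
Handshaking lemma: 2 * 8 = 16.
A tree on 7 vertices has 6 edges. This graph has 8 edges (2 extra). Not a tree.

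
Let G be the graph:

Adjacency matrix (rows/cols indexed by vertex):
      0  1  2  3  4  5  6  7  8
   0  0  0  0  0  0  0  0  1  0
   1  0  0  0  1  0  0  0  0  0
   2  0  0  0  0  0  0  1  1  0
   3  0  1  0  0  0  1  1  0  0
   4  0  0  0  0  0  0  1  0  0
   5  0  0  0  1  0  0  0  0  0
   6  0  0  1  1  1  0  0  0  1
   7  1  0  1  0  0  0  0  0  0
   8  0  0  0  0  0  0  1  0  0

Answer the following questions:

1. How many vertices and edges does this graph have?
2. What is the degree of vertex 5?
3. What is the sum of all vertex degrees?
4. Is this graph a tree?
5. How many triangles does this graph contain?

Count: 9 vertices, 8 edges.
Vertex 5 has neighbors [3], degree = 1.
Handshaking lemma: 2 * 8 = 16.
A graph is a tree iff it is connected and has exactly n-1 edges. This graph is connected (all 9 vertices in one component) and has 9-1 = 8 edges. It is a tree.
Number of triangles = 0.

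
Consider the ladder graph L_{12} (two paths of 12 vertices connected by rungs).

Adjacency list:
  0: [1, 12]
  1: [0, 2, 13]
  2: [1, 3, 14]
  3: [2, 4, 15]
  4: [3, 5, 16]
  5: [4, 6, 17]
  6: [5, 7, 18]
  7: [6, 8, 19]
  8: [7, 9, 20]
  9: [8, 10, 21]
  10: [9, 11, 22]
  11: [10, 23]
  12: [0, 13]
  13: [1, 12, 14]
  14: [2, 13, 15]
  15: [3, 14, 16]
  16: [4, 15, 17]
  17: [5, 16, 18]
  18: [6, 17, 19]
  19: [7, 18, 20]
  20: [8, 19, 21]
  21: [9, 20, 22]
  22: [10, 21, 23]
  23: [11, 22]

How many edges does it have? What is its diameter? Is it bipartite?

Ladder graph L_{12}: 12 rungs + 2 * (12-1) path edges = 12 + 22 = 34 edges.
Diameter = 12.
Ladder graphs are bipartite (alternating coloring along each path).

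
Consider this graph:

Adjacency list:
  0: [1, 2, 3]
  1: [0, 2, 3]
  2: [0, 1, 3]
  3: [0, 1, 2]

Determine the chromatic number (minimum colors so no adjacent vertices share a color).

The graph has a maximum clique of size 4 (lower bound on chromatic number).
A valid 4-coloring: {0: 0, 1: 1, 2: 2, 3: 3}.
Chromatic number = 4.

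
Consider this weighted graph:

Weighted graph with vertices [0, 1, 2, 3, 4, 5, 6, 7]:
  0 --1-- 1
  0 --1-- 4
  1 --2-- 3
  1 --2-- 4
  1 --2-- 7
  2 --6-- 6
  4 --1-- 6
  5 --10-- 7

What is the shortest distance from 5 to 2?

Using Dijkstra's algorithm from vertex 5:
Shortest path: 5 -> 7 -> 1 -> 4 -> 6 -> 2
Total weight: 10 + 2 + 2 + 1 + 6 = 21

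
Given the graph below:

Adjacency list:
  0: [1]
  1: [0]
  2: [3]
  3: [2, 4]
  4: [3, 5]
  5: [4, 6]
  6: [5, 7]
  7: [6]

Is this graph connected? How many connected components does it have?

Checking connectivity: the graph has 2 connected component(s).
Components: [[0, 1], [2, 3, 4, 5, 6, 7]]. The graph is NOT connected.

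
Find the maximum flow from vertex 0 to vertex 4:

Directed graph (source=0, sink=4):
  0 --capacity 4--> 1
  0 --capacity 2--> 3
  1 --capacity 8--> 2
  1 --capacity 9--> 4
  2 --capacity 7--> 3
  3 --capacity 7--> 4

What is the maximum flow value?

Computing max flow:
  Flow on (0->1): 4/4
  Flow on (0->3): 2/2
  Flow on (1->4): 4/9
  Flow on (3->4): 2/7
Maximum flow = 6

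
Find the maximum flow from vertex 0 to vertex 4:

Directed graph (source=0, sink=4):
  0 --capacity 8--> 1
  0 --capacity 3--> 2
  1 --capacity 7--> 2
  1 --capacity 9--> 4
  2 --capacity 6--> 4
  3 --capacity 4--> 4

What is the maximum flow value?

Computing max flow:
  Flow on (0->1): 8/8
  Flow on (0->2): 3/3
  Flow on (1->4): 8/9
  Flow on (2->4): 3/6
Maximum flow = 11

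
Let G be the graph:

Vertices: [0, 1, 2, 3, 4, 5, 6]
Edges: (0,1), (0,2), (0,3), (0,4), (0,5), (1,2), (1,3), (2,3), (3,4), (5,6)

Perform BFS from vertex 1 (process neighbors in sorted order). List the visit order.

BFS from vertex 1 (neighbors processed in ascending order):
Visit order: 1, 0, 2, 3, 4, 5, 6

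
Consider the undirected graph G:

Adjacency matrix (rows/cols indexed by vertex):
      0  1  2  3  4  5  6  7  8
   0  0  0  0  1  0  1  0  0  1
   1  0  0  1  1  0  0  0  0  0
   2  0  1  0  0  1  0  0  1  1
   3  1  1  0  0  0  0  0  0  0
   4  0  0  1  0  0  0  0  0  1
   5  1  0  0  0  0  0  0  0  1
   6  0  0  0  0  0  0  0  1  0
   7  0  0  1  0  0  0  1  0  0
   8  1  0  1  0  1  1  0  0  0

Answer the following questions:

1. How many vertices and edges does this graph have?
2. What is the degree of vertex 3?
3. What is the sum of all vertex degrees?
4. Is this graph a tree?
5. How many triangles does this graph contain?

Count: 9 vertices, 11 edges.
Vertex 3 has neighbors [0, 1], degree = 2.
Handshaking lemma: 2 * 11 = 22.
A tree on 9 vertices has 8 edges. This graph has 11 edges (3 extra). Not a tree.
Number of triangles = 2.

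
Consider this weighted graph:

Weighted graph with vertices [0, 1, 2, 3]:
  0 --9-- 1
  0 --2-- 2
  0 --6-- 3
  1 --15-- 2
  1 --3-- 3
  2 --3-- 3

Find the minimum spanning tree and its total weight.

Applying Kruskal's algorithm (sort edges by weight, add if no cycle):
  Add (0,2) w=2
  Add (1,3) w=3
  Add (2,3) w=3
  Skip (0,3) w=6 (creates cycle)
  Skip (0,1) w=9 (creates cycle)
  Skip (1,2) w=15 (creates cycle)
MST weight = 8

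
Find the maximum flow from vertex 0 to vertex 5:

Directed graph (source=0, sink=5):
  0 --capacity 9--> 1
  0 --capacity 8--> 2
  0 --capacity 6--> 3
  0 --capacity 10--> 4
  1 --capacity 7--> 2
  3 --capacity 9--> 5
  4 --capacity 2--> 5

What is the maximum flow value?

Computing max flow:
  Flow on (0->3): 6/6
  Flow on (0->4): 2/10
  Flow on (3->5): 6/9
  Flow on (4->5): 2/2
Maximum flow = 8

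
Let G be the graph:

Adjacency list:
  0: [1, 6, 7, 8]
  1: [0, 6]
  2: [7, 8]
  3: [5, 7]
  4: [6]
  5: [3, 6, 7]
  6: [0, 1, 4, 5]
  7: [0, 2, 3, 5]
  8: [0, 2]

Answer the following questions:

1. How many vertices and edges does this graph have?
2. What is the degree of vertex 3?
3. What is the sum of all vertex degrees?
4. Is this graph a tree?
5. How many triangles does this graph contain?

Count: 9 vertices, 12 edges.
Vertex 3 has neighbors [5, 7], degree = 2.
Handshaking lemma: 2 * 12 = 24.
A tree on 9 vertices has 8 edges. This graph has 12 edges (4 extra). Not a tree.
Number of triangles = 2.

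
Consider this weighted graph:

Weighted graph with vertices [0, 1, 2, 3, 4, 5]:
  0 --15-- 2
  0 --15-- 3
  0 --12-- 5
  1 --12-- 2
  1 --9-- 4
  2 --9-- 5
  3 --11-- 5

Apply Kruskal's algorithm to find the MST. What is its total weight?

Applying Kruskal's algorithm (sort edges by weight, add if no cycle):
  Add (1,4) w=9
  Add (2,5) w=9
  Add (3,5) w=11
  Add (0,5) w=12
  Add (1,2) w=12
  Skip (0,2) w=15 (creates cycle)
  Skip (0,3) w=15 (creates cycle)
MST weight = 53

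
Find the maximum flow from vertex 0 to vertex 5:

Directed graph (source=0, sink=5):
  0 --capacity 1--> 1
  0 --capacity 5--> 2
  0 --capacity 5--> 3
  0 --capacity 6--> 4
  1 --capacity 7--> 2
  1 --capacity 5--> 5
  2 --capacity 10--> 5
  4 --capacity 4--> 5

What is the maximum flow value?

Computing max flow:
  Flow on (0->1): 1/1
  Flow on (0->2): 5/5
  Flow on (0->4): 4/6
  Flow on (1->5): 1/5
  Flow on (2->5): 5/10
  Flow on (4->5): 4/4
Maximum flow = 10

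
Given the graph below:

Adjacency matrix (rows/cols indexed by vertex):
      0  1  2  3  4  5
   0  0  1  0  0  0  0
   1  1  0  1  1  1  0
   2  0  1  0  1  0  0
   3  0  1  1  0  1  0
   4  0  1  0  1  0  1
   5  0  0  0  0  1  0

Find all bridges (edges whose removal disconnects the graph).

A bridge is an edge whose removal increases the number of connected components.
Bridges found: (0,1), (4,5)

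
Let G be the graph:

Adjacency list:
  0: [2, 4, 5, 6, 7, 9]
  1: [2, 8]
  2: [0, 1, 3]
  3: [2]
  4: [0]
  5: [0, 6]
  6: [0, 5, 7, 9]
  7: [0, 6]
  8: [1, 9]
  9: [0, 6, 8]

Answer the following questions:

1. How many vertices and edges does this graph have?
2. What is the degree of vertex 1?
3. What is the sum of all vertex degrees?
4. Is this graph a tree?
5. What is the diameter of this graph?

Count: 10 vertices, 13 edges.
Vertex 1 has neighbors [2, 8], degree = 2.
Handshaking lemma: 2 * 13 = 26.
A tree on 10 vertices has 9 edges. This graph has 13 edges (4 extra). Not a tree.
Diameter (longest shortest path) = 3.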